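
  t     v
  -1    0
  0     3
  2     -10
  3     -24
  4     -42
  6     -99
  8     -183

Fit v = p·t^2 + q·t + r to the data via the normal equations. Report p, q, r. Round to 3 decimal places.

p = -2.912, q = 0.221, r = 2.679

The normal equations are: 5746·p + 826·q + 130·r = -16204;  826·p + 130·q + 22·r = -2318;  130·p + 22·q + 7·r = -355.
Row-reducing yields p = -48439/16632, q = 3671/16632, r = 11141/4158.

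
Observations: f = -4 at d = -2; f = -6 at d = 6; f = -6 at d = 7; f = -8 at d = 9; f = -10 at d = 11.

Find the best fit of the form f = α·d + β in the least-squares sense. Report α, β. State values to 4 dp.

α = -0.4170, β = -4.2146

Normal-equation sums: Σd·d = 291, Σd = 31, Σ1 = 5.
Right-hand side: Σd·f = -252, Σf = -34.
XᵀX·[α, β]ᵀ = Xᵀf becomes [[291, 31]; [31, 5]]·[α, β]ᵀ = [-252, -34]ᵀ.
Δ = 291·5 − 31² = 494.
α = ((-252)·5 − 31·(-34))/494 = -103/247; β = (291·(-34) − 31·(-252))/494 = -1041/247.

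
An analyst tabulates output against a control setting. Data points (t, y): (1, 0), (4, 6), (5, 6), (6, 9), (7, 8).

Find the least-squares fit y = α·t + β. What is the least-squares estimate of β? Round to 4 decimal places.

Setting ∂/∂α … = 0 gives: 127·α + 23·β = 164;  23·α + 5·β = 29.
Determinant 127·5 − 23² = 106.
α = (164·5 − 23·29)/106 = 153/106; β = (127·29 − 23·164)/106 = -89/106.

β = -0.8396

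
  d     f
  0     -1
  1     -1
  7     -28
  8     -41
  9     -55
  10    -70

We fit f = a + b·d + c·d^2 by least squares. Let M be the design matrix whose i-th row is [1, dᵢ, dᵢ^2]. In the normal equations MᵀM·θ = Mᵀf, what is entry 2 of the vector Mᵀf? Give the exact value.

Entry 2 ↔ basis d, so (Mᵀf)_{2} = Σᵢ (d)·fᵢ = (0)·(-1) + (1)·(-1) + (7)·(-28) + (8)·(-41) + (9)·(-55) + (10)·(-70) = -1720.

-1720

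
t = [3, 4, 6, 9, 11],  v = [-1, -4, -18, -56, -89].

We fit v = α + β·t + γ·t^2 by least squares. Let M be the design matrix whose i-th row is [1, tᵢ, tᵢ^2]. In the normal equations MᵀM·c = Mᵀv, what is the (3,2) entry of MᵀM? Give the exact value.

2367

Row 3 ↔ basis t^2, column 2 ↔ basis t, so (MᵀM)_{3,2} = Σᵢ (t^2)·(t) = (9)·(3) + (16)·(4) + (36)·(6) + (81)·(9) + (121)·(11) = 2367.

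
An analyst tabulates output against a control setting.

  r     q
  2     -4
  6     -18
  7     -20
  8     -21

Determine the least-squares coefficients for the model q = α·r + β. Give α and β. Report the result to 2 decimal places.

Compute the Gram sums: Σr·r = 153, Σr = 23, Σ1 = 4.
And Σr·q = -424, Σq = -63.
XᵀX·[α, β]ᵀ = Xᵀq becomes [[153, 23]; [23, 4]]·[α, β]ᵀ = [-424, -63]ᵀ.
Eliminating β: 4·(row 1) − 23·(row 2) gives 83·α = 4·(-424) − 23·(-63) = -247, so α = -247/83.
Then β = ((-63) − 23·(-247/83))/4 = 113/83.

α = -2.98, β = 1.36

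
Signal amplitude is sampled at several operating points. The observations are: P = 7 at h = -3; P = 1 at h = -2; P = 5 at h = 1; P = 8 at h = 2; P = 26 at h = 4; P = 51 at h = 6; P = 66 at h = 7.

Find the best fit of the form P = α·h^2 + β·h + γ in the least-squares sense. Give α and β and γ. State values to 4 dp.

α = 1.0900, β = 1.6786, γ = 1.3019

The normal system XᵀX·[α, β, γ]ᵀ = XᵀP is [[4067, 597, 119]; [597, 119, 15]; [119, 15, 7]]·[α, β, γ]ᵀ = [5590, 870, 164]ᵀ.
Inverting the 3×3 Gram matrix, [α, β, γ]ᵀ = [6081/5579, 25419/15143, 138004/106001]ᵀ.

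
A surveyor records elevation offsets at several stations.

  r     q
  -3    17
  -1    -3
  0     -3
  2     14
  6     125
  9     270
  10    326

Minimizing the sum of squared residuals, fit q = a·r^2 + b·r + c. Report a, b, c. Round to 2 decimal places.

Forming MᵀM = [[17955, 1925, 231]; [1925, 231, 23]; [231, 23, 7]] and Mᵀq = [59176, 6420, 746]ᵀ gives MᵀM·[a, b, c]ᵀ = Mᵀq.
Row-reducing yields a = 1301323/431081, b = 177901/61583, c = -156352/61583.

a = 3.02, b = 2.89, c = -2.54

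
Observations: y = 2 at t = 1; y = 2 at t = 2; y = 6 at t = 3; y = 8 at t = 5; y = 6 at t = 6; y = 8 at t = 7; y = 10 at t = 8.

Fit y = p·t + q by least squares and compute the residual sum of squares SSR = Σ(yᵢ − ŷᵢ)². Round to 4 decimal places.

SSR = 9.5890

Compute the Gram sums: Σt·t = 188, Σt = 32, Σ1 = 7.
And Σt·y = 236, Σy = 42.
So AᵀA·[p, q]ᵀ = Aᵀy: [[188, 32]; [32, 7]]·[p, q]ᵀ = [236, 42]ᵀ.
Determinant 188·7 − 32² = 292.
p = (236·7 − 32·42)/292 = 77/73; q = (188·42 − 32·236)/292 = 86/73.
Residuals: -17/73, -94/73, 121/73, 113/73, -110/73, -41/73, 28/73; SSR = 700/73.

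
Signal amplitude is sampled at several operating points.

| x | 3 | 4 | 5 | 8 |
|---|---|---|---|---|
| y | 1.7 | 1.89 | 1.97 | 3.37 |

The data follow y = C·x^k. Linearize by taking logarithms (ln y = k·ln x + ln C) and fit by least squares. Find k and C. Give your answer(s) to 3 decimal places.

With ln yᵢ as the transformed response and ln xᵢ as the regressor:
Σln x = 6.1738, Σ(ln x)² = 10.0431, Σln y = 3.0602, Σln x·ln y = 5.0830.
Normal system: [[10.0431, 6.1738]; [6.1738, 4]]·[k, ln C]ᵀ = [5.0830, 3.0602]ᵀ.
Solving (det = 2.0569): k = 0.69980, ln C = -0.31506, so C = exp(-0.31506) = 0.72974.

k = 0.700, C = 0.730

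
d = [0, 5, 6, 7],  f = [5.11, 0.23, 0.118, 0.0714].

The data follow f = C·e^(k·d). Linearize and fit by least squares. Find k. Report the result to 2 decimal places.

Taking logs, ln f = k·d + ln C, so regress ln f on d.
Sums: Σd = 18.0000, Σ(d)² = 110.0000, Σln f = -4.6150, Σd·ln f = -38.6470.
Normal system: [[110.0000, 18.0000]; [18.0000, 4]]·[k, ln C]ᵀ = [-38.6470, -4.6150]ᵀ.
Solving (det = 116.0000): k = -0.61653, ln C = 1.62065.

k = -0.62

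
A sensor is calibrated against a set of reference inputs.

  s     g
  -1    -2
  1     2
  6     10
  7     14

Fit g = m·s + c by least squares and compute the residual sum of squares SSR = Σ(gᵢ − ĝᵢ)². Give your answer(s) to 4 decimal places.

SSR = 2.3240

Entries of XᵀX: Σs·s = 87, Σs = 13, Σ1 = 4.
Moment sums: Σs·g = 162, Σg = 24.
XᵀX·[m, c]ᵀ = Xᵀg becomes [[87, 13]; [13, 4]]·[m, c]ᵀ = [162, 24]ᵀ.
Δ = 87·4 − 13² = 179.
m = (162·4 − 13·24)/179 = 336/179; c = (87·24 − 13·162)/179 = -18/179.
Residuals: -4/179, 40/179, -208/179, 172/179; SSR = 416/179.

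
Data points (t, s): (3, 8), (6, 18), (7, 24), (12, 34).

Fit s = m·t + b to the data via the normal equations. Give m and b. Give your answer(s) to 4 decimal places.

m = 2.8571, b = 1.0000

From the data, Σt·t = 238, Σt = 28, Σ1 = 4.
Moment sums: Σt·s = 708, Σs = 84.
Determinant 238·4 − 28² = 168.
m = (708·4 − 28·84)/168 = 20/7; b = (238·84 − 28·708)/168 = 1.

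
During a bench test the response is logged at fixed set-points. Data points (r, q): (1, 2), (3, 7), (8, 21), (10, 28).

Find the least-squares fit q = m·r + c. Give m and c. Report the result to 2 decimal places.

m = 2.87, c = -1.27

Entries of XᵀX: Σr·r = 174, Σr = 22, Σ1 = 4.
Right-hand side: Σr·q = 471, Σq = 58.
Δ = 174·4 − 22² = 212.
m = (471·4 − 22·58)/212 = 152/53; c = (174·58 − 22·471)/212 = -135/106.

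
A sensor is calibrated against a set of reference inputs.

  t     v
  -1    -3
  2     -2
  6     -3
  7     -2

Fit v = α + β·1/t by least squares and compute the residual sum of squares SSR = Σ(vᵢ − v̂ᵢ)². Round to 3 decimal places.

Normal-equation sums: Σ1 = 4, Σ1/t = -4/21, Σ1/t·1/t = 1145/882.
And Σv = -10, Σ1/t·v = 17/14.
So MᵀM·[α, β]ᵀ = Mᵀv: [[4, -4/21]; [-4/21, 1145/882]]·[α, β]ᵀ = [-10, 17/14]ᵀ.
Eliminating β: (1145/882)·(row 1) − (-4/21)·(row 2) gives (758/147)·α = (1145/882)·(-10) − (-4/21)·(17/14) = -5623/441, so α = -5623/2274.
Then β = ((17/14) − (-4/21)·(-5623/2274))/(1145/882) = 217/379.
Residuals: 103/2274, 212/1137, -236/379, 889/2274; SSR = 1313/2274.

SSR = 0.577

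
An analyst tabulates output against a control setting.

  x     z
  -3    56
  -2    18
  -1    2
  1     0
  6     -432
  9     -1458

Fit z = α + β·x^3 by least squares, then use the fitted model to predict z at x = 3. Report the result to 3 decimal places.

With design matrix A, AᵀA = [[6, 910]; [910, 578892]] and Aᵀz = [-1814, -1157852]ᵀ.
det = 6·578892 − 910² = 2645252.
α = ((-1814)·578892 − 910·(-1157852))/2645252 = 883808/661313; β = (6·(-1157852) − 910·(-1814))/2645252 = -1324093/661313.
At x = 3: ẑ = (883808/661313)·(1) + (-1324093/661313)·(27) = -34866703/661313.

ẑ = -52.723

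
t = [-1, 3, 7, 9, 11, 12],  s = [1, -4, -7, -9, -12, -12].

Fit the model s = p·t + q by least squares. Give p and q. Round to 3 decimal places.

p = -1.003, q = -0.315

The normal system AᵀA·[p, q]ᵀ = Aᵀs is [[405, 41]; [41, 6]]·[p, q]ᵀ = [-419, -43]ᵀ.
Determinant 405·6 − 41² = 749.
p = ((-419)·6 − 41·(-43))/749 = -751/749; q = (405·(-43) − 41·(-419))/749 = -236/749.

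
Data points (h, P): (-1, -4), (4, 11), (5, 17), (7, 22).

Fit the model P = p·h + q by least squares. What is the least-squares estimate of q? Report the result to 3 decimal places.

q = -0.856

Normal-equation sums: Σh·h = 91, Σh = 15, Σ1 = 4.
Right-hand side: Σh·P = 287, ΣP = 46.
So AᵀA·[p, q]ᵀ = AᵀP: [[91, 15]; [15, 4]]·[p, q]ᵀ = [287, 46]ᵀ.
Determinant 91·4 − 15² = 139.
p = (287·4 − 15·46)/139 = 458/139; q = (91·46 − 15·287)/139 = -119/139.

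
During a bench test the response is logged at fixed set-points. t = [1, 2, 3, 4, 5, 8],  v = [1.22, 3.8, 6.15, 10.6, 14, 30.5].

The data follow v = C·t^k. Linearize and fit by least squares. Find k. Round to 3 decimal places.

Taking logs, ln v = k·ln t + ln C, so regress ln v on ln t.
Over the data: Σln t = 6.8669, Σ(ln t)² = 10.5236, Σln v = 11.7679, Σln t·ln v = 17.5481.
Normal system: [[10.5236, 6.8669]; [6.8669, 6]]·[k, ln C]ᵀ = [17.5481, 11.7679]ᵀ.
Solving (det = 15.9867): k = 1.53122, ln C = 0.20886.

k = 1.531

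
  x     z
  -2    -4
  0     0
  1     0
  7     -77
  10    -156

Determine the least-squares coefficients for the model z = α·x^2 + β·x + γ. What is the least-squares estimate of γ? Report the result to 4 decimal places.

Entries of MᵀM: Σx^2·x^2 = 12418, Σx^2·x = 1336, Σx^2 = 154, Σx·x = 154, Σx = 16, Σ1 = 5.
And Σx^2·z = -19389, Σx·z = -2091, Σz = -237.
Normal equations: [[12418, 1336, 154]; [1336, 154, 16]; [154, 16, 5]]·[α, β, γ]ᵀ = [-19389, -2091, -237]ᵀ.
Solving the 3×3 system (Gaussian elimination) gives α = -33095/21662, β = -9349/21662, γ = 11232/10831.

γ = 1.0370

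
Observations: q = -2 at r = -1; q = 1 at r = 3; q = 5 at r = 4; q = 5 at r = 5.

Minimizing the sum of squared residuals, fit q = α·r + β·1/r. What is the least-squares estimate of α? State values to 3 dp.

The normal equations are: 51·α + 4·β = 50;  4·α + (4369/3600)·β = 55/12.
Eliminating β: (4369/3600)·(row 1) − 4·(row 2) gives (55073/1200)·α = (4369/3600)·50 − 4·(55/12) = 3049/72, so α = 152450/165219.
Then β = ((55/12) − 4·(152450/165219))/(4369/3600) = 40500/55073.

α = 0.923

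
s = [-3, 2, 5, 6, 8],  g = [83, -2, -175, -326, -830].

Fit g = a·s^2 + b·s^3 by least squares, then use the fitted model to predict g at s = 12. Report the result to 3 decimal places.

Setting ∂/∂a … = 0 gives: 6114·a + 43458·b = -68492;  43458·a + 325218·b = -519508.
(Σs^2·s^2 = 6114, Σs^2·s^3 = 43458, Σs^3·s^3 = 325218, Σs^2·g = -68492, Σs^3·g = -519508.)
det = 6114·325218 − 43458² = 99785088.
a = ((-68492)·325218 − 43458·(-519508))/99785088 = 2096857/692952; b = (6114·(-519508) − 43458·(-68492))/99785088 = -1387129/692952.
At s = 12: ĝ = (2096857/692952)·(144) + (-1387129/692952)·(1728) = -87292146/28873.

ĝ = -3023.314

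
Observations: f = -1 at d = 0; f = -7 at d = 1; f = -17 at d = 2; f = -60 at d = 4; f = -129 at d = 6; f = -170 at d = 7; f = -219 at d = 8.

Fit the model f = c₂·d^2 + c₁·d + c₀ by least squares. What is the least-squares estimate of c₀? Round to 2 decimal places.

Normal-equation sums: Σd^2·d^2 = 8066, Σd^2·d = 1144, Σd^2 = 170, Σd·d = 170, Σd = 28, Σ1 = 7.
For Mᵀf: Σd^2·f = -28025, Σd·f = -3997, Σf = -603.
MᵀM·[c₂, c₁, c₀]ᵀ = Mᵀf becomes [[8066, 1144, 170]; [1144, 170, 28]; [170, 28, 7]]·[c₂, c₁, c₀]ᵀ = [-28025, -3997, -603]ᵀ.
Inverting the 3×3 Gram matrix, [c₂, c₁, c₀]ᵀ = [-1635/526, -37535/15254, -6188/7627]ᵀ.

c₀ = -0.81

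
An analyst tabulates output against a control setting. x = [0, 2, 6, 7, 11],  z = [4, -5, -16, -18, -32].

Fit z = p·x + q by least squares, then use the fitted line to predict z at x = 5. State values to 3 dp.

Forming MᵀM = [[210, 26]; [26, 5]] and Mᵀz = [-584, -67]ᵀ gives MᵀM·[p, q]ᵀ = Mᵀz.
Eliminating q: 5·(row 1) − 26·(row 2) gives 374·p = 5·(-584) − 26·(-67) = -1178, so p = -589/187.
Then q = ((-67) − 26·(-589/187))/5 = 557/187.
At x = 5: ẑ = (-589/187)·(5) + (557/187)·(1) = -2388/187.

ẑ = -12.770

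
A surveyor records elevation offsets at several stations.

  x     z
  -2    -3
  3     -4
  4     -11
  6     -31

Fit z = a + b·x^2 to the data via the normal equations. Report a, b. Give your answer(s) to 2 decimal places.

a = 2.66, b = -0.92

Entries of AᵀA: Σ1 = 4, Σx^2 = 65, Σx^2·x^2 = 1649.
Right-hand side: Σz = -49, Σx^2·z = -1340.
AᵀA·[a, b]ᵀ = Aᵀz becomes [[4, 65]; [65, 1649]]·[a, b]ᵀ = [-49, -1340]ᵀ.
Eliminating b: 1649·(row 1) − 65·(row 2) gives 2371·a = 1649·(-49) − 65·(-1340) = 6299, so a = 6299/2371.
Then b = ((-1340) − 65·(6299/2371))/1649 = -2175/2371.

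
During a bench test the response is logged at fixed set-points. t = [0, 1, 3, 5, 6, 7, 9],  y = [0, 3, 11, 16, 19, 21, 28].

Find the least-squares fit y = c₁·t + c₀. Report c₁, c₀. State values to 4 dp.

c₁ = 3.0605, c₀ = 0.4462

The normal system AᵀA·[c₁, c₀]ᵀ = Aᵀy is [[201, 31]; [31, 7]]·[c₁, c₀]ᵀ = [629, 98]ᵀ.
Eliminating c₀: 7·(row 1) − 31·(row 2) gives 446·c₁ = 7·629 − 31·98 = 1365, so c₁ = 1365/446.
Then c₀ = (98 − 31·(1365/446))/7 = 199/446.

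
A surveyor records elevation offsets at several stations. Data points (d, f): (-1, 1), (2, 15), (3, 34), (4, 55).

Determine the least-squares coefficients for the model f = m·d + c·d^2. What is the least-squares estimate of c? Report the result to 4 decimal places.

c = 2.9646

Forming MᵀM = [[30, 98]; [98, 354]] and Mᵀf = [351, 1247]ᵀ gives MᵀM·[m, c]ᵀ = Mᵀf.
Δ = 30·354 − 98² = 1016.
m = (351·354 − 98·1247)/1016 = 256/127; c = (30·1247 − 98·351)/1016 = 753/254.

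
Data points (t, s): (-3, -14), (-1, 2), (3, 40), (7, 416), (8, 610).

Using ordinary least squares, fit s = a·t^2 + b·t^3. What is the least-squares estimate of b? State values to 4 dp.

Sums needed: Σt^2·t^2 = 6660, Σt^2·t^3 = 49574, Σt^3·t^3 = 381252.
Right-hand side: Σt^2·s = 59660, Σt^3·s = 456464.
MᵀM·[a, b]ᵀ = Mᵀs becomes [[6660, 49574]; [49574, 381252]]·[a, b]ᵀ = [59660, 456464]ᵀ.
Δ = 6660·381252 − 49574² = 81556844.
a = (59660·381252 − 49574·456464)/81556844 = 29186996/20389211; b = (6660·456464 − 49574·59660)/81556844 = 20616350/20389211.

b = 1.0111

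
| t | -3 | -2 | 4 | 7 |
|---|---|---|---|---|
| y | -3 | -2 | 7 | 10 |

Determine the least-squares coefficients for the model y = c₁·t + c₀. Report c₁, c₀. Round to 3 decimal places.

c₁ = 1.348, c₀ = 0.978

The normal system MᵀM·[c₁, c₀]ᵀ = Mᵀy is [[78, 6]; [6, 4]]·[c₁, c₀]ᵀ = [111, 12]ᵀ.
Eliminating c₀: 4·(row 1) − 6·(row 2) gives 276·c₁ = 4·111 − 6·12 = 372, so c₁ = 31/23.
Then c₀ = (12 − 6·(31/23))/4 = 45/46.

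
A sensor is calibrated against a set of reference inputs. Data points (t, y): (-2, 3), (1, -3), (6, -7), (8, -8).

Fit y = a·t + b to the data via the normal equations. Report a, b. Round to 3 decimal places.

Forming AᵀA = [[105, 13]; [13, 4]] and Aᵀy = [-115, -15]ᵀ gives AᵀA·[a, b]ᵀ = Aᵀy.
Δ = 105·4 − 13² = 251.
a = ((-115)·4 − 13·(-15))/251 = -265/251; b = (105·(-15) − 13·(-115))/251 = -80/251.

a = -1.056, b = -0.319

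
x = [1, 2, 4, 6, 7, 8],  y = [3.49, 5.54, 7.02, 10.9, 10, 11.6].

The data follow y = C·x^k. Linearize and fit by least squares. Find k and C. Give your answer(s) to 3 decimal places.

k = 0.565, C = 3.543

Linearized form: ln y = k·ln x + ln C. From the 6 transformed points,
Σln x = 7.8966, Σ(ln x)² = 13.7233, Σln y = 12.0530, Σln x·ln y = 17.7457.
Equations: 13.7233·k + 7.8966·ln C = 17.7457;  7.8966·k + 6·ln C = 12.0530.
Slope k = (n·Σln x·ln y − Σln x·Σln y)/(n·Σ(ln x)² − (Σln x)²) = (6·17.7457 − 7.8966·12.0530)/19.9843 = 0.56528; ln C = (Σln y − k·Σln x)/n = 1.26488, so C = exp(1.26488) = 3.54266.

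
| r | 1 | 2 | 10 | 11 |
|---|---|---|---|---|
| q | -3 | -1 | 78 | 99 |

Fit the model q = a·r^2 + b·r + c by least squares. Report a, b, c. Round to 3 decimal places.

Compute the Gram sums: Σr^2·r^2 = 24658, Σr^2·r = 2340, Σr^2 = 226, Σr·r = 226, Σr = 24, Σ1 = 4.
And Σr^2·q = 19772, Σr·q = 1864, Σq = 173.
So MᵀM·[a, b, c]ᵀ = Mᵀq: [[24658, 2340, 226]; [2340, 226, 24]; [226, 24, 4]]·[a, b, c]ᵀ = [19772, 1864, 173]ᵀ.
Inverting the 3×3 Gram matrix, [a, b, c]ᵀ = [19/18, -319/123, -611/738]ᵀ.

a = 1.056, b = -2.593, c = -0.828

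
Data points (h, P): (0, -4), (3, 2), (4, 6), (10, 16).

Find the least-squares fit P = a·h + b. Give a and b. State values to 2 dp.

Entries of AᵀA: Σh·h = 125, Σh = 17, Σ1 = 4.
For AᵀP: Σh·P = 190, ΣP = 20.
Eliminating b: 4·(row 1) − 17·(row 2) gives 211·a = 4·190 − 17·20 = 420, so a = 420/211.
Then b = (20 − 17·(420/211))/4 = -730/211.

a = 1.99, b = -3.46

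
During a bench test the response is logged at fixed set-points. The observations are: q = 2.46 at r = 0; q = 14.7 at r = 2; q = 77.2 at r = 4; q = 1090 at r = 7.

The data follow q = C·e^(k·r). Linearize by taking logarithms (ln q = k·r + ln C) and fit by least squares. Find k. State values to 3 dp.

k = 0.867

Let Y = ln q. Fitting Y = k·r + ln C by least squares:
Σr = 13.0000, Σ(r)² = 69.0000, Σln q = 14.9283, Σr·ln q = 71.7188.
Equations: 69.0000·k + 13.0000·ln C = 71.7188;  13.0000·k + 4·ln C = 14.9283.
Δ = 69.0000·4 − (13.0000)² = 107.0000; k = (71.7188·4 − 13.0000·14.9283)/107.0000 = 0.86735, ln C = (69.0000·14.9283 − 13.0000·71.7188)/107.0000 = 0.91319.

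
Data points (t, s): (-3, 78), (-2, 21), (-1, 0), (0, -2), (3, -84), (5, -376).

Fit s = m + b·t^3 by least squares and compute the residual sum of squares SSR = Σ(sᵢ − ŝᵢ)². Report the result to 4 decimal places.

The normal equations are: 6·m + 116·b = -363;  116·m + 17148·b = -51542.
(Σ1 = 6, Σt^3 = 116, Σt^3·t^3 = 17148, Σs = -363, Σt^3·s = -51542.)
Eliminating b: 17148·(row 1) − 116·(row 2) gives 89432·m = 17148·(-363) − 116·(-51542) = -245852, so m = -61463/22358.
Then b = ((-51542) − 116·(-61463/22358))/17148 = -33393/11179.
Residuals: 2165/22358, -3307/22358, -5323/22358, 16747/22358, -13387/22358, 3105/22358; SSR = 22957/22358.

SSR = 1.0268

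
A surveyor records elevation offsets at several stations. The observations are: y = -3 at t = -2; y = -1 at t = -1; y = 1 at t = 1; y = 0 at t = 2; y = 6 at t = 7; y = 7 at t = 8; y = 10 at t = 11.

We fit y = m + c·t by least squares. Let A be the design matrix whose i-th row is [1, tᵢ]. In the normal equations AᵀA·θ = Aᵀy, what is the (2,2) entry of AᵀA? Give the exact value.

244

Row 2 ↔ basis t, column 2 ↔ basis t, so (AᵀA)_{2,2} = Σᵢ (t)·(t) = (-2)·(-2) + (-1)·(-1) + (1)·(1) + (2)·(2) + (7)·(7) + (8)·(8) + (11)·(11) = 244.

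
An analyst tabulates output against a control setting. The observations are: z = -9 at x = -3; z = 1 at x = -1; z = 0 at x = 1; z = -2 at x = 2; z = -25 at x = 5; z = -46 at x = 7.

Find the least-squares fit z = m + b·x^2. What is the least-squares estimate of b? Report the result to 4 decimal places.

b = -0.9782

MᵀM·[m, b]ᵀ = Mᵀz reads: 6·m + 89·b = -81;  89·m + 3125·b = -2967.
Determinant 6·3125 − 89² = 10829.
m = ((-81)·3125 − 89·(-2967))/10829 = 10938/10829; b = (6·(-2967) − 89·(-81))/10829 = -10593/10829.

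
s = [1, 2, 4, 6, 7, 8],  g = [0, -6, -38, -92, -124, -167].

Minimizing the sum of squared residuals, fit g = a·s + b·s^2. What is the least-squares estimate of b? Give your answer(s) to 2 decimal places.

b = -2.88

AᵀA·[a, b]ᵀ = Aᵀg reads: 170·a + 1144·b = -2920;  1144·a + 8066·b = -20708.
(Σs·s = 170, Σs·s^2 = 1144, Σs^2·s^2 = 8066, Σs·g = -2920, Σs^2·g = -20708.)
det = 170·8066 − 1144² = 62484.
a = ((-2920)·8066 − 1144·(-20708))/62484 = 11436/5207; b = (170·(-20708) − 1144·(-2920))/62484 = -14990/5207.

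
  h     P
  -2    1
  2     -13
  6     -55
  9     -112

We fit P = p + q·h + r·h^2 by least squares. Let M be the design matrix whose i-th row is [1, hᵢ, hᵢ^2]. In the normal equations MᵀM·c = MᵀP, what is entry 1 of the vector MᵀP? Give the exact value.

Entry 1 ↔ basis 1, so (MᵀP)_{1} = Σᵢ Pᵢ = (1)·(1) + (1)·(-13) + (1)·(-55) + (1)·(-112) = -179.

-179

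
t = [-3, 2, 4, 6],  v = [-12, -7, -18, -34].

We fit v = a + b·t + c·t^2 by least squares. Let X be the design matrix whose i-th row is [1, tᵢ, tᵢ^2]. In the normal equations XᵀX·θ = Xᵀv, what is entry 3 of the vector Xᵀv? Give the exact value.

-1648

Entry 3 ↔ basis t^2, so (Xᵀv)_{3} = Σᵢ (t^2)·vᵢ = (9)·(-12) + (4)·(-7) + (16)·(-18) + (36)·(-34) = -1648.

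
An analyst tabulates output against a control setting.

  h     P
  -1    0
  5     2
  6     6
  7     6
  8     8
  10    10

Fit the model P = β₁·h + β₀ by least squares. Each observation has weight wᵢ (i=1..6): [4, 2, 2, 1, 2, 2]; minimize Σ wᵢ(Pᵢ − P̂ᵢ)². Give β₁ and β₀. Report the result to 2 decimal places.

β₁ = 0.88, β₀ = 0.35

Sums needed: Σwᵢ·h·h = 503, Σwᵢ·h = 61, Σwᵢ·1 = 13.
For MᵀWP: Σwᵢ·h·P = 462, Σwᵢ·P = 58.
So MᵀWM·[β₁, β₀]ᵀ = MᵀWP: [[503, 61]; [61, 13]]·[β₁, β₀]ᵀ = [462, 58]ᵀ.
det = 503·13 − 61² = 2818.
β₁ = (462·13 − 61·58)/2818 = 1234/1409; β₀ = (503·58 − 61·462)/2818 = 496/1409.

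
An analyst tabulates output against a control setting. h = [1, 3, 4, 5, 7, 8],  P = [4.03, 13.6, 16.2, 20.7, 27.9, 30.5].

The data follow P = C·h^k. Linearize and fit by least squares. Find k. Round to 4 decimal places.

k = 0.9755

With ln Pᵢ as the transformed response and ln hᵢ as the regressor:
Over the data: Σln h = 8.1197, Σ(ln h)² = 13.8297, Σln P = 16.5653, Σln h·ln P = 25.1893.
Normal system: [[13.8297, 8.1197]; [8.1197, 6]]·[k, ln C]ᵀ = [25.1893, 16.5653]ᵀ.
Solving (det = 17.0487): k = 0.97545, ln C = 1.44082.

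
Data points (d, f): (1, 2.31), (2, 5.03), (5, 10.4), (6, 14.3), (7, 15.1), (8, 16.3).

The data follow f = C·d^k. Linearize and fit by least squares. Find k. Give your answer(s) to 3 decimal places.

With ln fᵢ as the transformed response and ln dᵢ as the regressor:
XᵀX = [[14.3918, 8.1197]; [8.1197, 6]], rhs = [20.7419, 12.9606]ᵀ  (here Σln d = 8.1197, Σ(ln d)² = 14.3918, Σln f = 12.9606, Σln d·ln f = 20.7419).
Δ = 14.3918·6 − (8.1197)² = 20.4213; k = (20.7419·6 − 8.1197·12.9606)/20.4213 = 0.94094, ln C = (14.3918·12.9606 − 8.1197·20.7419)/20.4213 = 0.88674.

k = 0.941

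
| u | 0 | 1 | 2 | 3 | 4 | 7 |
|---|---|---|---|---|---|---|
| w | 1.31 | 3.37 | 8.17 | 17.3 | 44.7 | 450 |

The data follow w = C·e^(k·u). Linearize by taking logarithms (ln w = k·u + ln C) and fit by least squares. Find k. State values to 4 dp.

k = 0.8309

Let Y = ln w. Fitting Y = k·u + ln C by least squares:
Σu = 17.0000, Σ(u)² = 79.0000, Σln w = 16.3453, Σu·ln w = 71.9326.
Equations: 79.0000·k + 17.0000·ln C = 71.9326;  17.0000·k + 6·ln C = 16.3453.
Slope k = (n·Σu·ln w − Σu·Σln w)/(n·Σ(u)² − (Σu)²) = (6·71.9326 − 17.0000·16.3453)/185.0000 = 0.83095; ln C = (Σln w − k·Σu)/n = 0.36988.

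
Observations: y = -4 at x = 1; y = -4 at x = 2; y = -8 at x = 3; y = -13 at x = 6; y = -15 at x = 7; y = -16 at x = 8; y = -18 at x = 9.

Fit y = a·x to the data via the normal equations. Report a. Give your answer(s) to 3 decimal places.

a = -2.086

The normal system MᵀM·[a]ᵀ = Mᵀy is [[244]]·[a]ᵀ = [-509]ᵀ.
Hence a = -509 / 244 ≈ -2.08607.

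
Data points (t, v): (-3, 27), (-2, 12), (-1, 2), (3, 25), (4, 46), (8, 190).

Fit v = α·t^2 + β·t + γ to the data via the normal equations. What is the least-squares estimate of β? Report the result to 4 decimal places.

The normal system MᵀM·[α, β, γ]ᵀ = Mᵀv is [[4531, 567, 103]; [567, 103, 9]; [103, 9, 6]]·[α, β, γ]ᵀ = [13414, 1672, 302]ᵀ.
Inverting the 3×3 Gram matrix, [α, β, γ]ᵀ = [701153/231352, -7321/21032, -135473/115676]ᵀ.

β = -0.3481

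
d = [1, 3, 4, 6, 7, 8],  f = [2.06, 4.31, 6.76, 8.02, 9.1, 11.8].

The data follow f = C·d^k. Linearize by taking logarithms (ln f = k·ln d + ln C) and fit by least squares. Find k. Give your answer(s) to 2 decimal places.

With ln fᵢ as the transformed response and ln dᵢ as the regressor:
XᵀX = [[14.4498, 8.3020]; [8.3020, 6]], rhs = [17.4139, 10.8530]ᵀ  (here Σln d = 8.3020, Σ(ln d)² = 14.4498, Σln f = 10.8530, Σln d·ln f = 17.4139).
Slope k = (n·Σln d·ln f − Σln d·Σln f)/(n·Σ(ln d)² − (Σln d)²) = (6·17.4139 − 8.3020·10.8530)/17.7753 = 0.80910; ln C = (Σln f − k·Σln d)/n = 0.68930.

k = 0.81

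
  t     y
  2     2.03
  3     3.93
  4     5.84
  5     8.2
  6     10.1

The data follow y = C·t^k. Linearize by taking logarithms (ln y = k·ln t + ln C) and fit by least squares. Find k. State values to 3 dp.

k = 1.467

With ln yᵢ as the transformed response and ln tᵢ as the regressor:
AᵀA = [[9.4099, 6.5793]; [6.5793, 5]], rhs = [11.9708, 8.2581]ᵀ  (here Σln t = 6.5793, Σ(ln t)² = 9.4099, Σln y = 8.2581, Σln t·ln y = 11.9708).
Δ = 9.4099·5 − (6.5793)² = 3.7630; k = (11.9708·5 − 6.5793·8.2581)/3.7630 = 1.46746, ln C = (9.4099·8.2581 − 6.5793·11.9708)/3.7630 = -0.27934.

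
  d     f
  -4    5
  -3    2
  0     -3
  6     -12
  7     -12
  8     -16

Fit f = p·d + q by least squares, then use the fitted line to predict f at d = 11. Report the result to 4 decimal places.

f̂ = -19.8585

Forming MᵀM = [[174, 14]; [14, 6]] and Mᵀf = [-310, -36]ᵀ gives MᵀM·[p, q]ᵀ = Mᵀf.
Determinant 174·6 − 14² = 848.
p = ((-310)·6 − 14·(-36))/848 = -339/212; q = (174·(-36) − 14·(-310))/848 = -481/212.
At d = 11: f̂ = (-339/212)·(11) + (-481/212)·(1) = -2105/106.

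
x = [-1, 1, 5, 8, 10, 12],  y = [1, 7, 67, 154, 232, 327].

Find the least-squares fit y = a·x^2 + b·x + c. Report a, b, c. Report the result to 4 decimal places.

Sums needed: Σx^2·x^2 = 35459, Σx^2·x = 3365, Σx^2 = 335, Σx·x = 335, Σx = 35, Σ1 = 6.
Moment sums: Σx^2·y = 81827, Σx·y = 7817, Σy = 788.
So AᵀA·[a, b, c]ᵀ = Aᵀy: [[35459, 3365, 335]; [3365, 335, 35]; [335, 35, 6]]·[a, b, c]ᵀ = [81827, 7817, 788]ᵀ.
Solving the 3×3 system (Gaussian elimination) gives a = 81223/40328, b = 583853/201640, c = 40149/20164.

a = 2.0141, b = 2.8955, c = 1.9911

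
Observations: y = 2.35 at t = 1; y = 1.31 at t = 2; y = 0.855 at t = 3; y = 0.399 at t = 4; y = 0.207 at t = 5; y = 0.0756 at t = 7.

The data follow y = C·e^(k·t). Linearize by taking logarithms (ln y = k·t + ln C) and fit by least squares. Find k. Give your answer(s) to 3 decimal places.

Linearized form: ln y = k·t + ln C. From the 6 transformed points,
Over the data: Σt = 22.0000, Σ(t)² = 104.0000, Σln y = -4.1083, Σt·ln y = -28.7019.
Normal system: [[104.0000, 22.0000]; [22.0000, 6]]·[k, ln C]ᵀ = [-28.7019, -4.1083]ᵀ.
Δ = 104.0000·6 − (22.0000)² = 140.0000; k = (-28.7019·6 − 22.0000·-4.1083)/140.0000 = -0.58449, ln C = (104.0000·-4.1083 − 22.0000·-28.7019)/140.0000 = 1.45840.

k = -0.584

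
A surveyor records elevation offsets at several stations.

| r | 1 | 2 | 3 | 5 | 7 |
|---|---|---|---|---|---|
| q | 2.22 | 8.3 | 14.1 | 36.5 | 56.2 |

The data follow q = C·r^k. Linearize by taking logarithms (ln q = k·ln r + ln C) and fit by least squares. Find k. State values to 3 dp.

With ln qᵢ as the transformed response and ln rᵢ as the regressor:
Sums: Σln r = 5.3471, Σ(ln r)² = 8.0643, Σln q = 13.1862, Σln r·ln q = 18.0036.
Normal system: [[8.0643, 5.3471]; [5.3471, 5]]·[k, ln C]ᵀ = [18.0036, 13.1862]ᵀ.
Slope k = (n·Σln r·ln q − Σln r·Σln q)/(n·Σ(ln r)² − (Σln r)²) = (5·18.0036 − 5.3471·13.1862)/11.7297 = 1.66329; ln C = (Σln q − k·Σln r)/n = 0.85848.

k = 1.663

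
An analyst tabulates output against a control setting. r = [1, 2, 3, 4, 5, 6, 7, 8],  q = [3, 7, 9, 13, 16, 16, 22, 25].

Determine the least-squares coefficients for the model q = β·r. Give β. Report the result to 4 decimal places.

Setting ∂/∂β … = 0 gives: 204·β = 626.
β = 626/204 = 3.06863.

β = 3.0686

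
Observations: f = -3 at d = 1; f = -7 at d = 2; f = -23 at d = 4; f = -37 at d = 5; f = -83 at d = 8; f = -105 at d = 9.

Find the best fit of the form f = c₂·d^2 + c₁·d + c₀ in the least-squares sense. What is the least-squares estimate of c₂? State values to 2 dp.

c₂ = -1.13

The normal equations are: 11555·c₂ + 1439·c₁ + 191·c₀ = -15141;  1439·c₂ + 191·c₁ + 29·c₀ = -1903;  191·c₂ + 29·c₁ + 6·c₀ = -258.
(Σd^2·d^2 = 11555, Σd^2·d = 1439, Σd^2 = 191, Σd·d = 191, Σd = 29, Σ1 = 6, Σd^2·f = -15141, Σd·f = -1903, Σf = -258.)
Row-reducing yields c₂ = -44/39, c₁ = -284/195, c₀ = -3/65.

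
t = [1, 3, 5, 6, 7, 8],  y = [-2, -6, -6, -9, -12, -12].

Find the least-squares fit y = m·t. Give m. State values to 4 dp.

Entries of AᵀA: Σt·t = 184.
Moment sums: Σt·y = -284.
So AᵀA·[m]ᵀ = Aᵀy: [[184]]·[m]ᵀ = [-284]ᵀ.
Hence m = -284 / 184 ≈ -1.54348.

m = -1.5435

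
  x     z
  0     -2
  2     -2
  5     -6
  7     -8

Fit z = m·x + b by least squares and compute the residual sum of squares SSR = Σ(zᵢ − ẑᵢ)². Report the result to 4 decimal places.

Compute the Gram sums: Σx·x = 78, Σx = 14, Σ1 = 4.
Right-hand side: Σx·z = -90, Σz = -18.
Eliminating b: 4·(row 1) − 14·(row 2) gives 116·m = 4·(-90) − 14·(-18) = -108, so m = -27/29.
Then b = ((-18) − 14·(-27/29))/4 = -36/29.
Residuals: -22/29, 32/29, -3/29, -7/29; SSR = 54/29.

SSR = 1.8621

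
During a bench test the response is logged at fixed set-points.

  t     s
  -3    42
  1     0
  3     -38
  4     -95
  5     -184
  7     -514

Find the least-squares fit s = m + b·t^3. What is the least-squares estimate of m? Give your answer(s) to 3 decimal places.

AᵀA·[m, b]ᵀ = Aᵀs reads: 6·m + 533·b = -789;  533·m + 138829·b = -207542.
Eliminating b: 138829·(row 1) − 533·(row 2) gives 548885·m = 138829·(-789) − 533·(-207542) = 1083805, so m = 216761/109777.
Then b = ((-207542) − 533·(216761/109777))/138829 = -164943/109777.

m = 1.975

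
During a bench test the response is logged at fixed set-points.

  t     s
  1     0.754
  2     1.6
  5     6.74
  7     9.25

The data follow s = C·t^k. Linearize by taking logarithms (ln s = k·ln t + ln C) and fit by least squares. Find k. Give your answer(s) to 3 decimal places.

With ln sᵢ as the transformed response and ln tᵢ as the regressor:
Sums: Σln t = 4.2485, Σ(ln t)² = 6.8573, Σln s = 4.3203, Σln t·ln s = 7.7256.
Normal system: [[6.8573, 4.2485]; [4.2485, 4]]·[k, ln C]ᵀ = [7.7256, 4.3203]ᵀ.
Solving (det = 9.3795): k = 1.33776, ln C = -0.34078.

k = 1.338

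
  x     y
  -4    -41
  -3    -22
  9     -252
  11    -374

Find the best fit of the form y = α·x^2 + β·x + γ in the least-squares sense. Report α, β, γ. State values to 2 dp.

α = -2.98, β = -1.34, γ = 1.04

The normal system AᵀA·[α, β, γ]ᵀ = Aᵀy is [[21539, 1969, 227]; [1969, 227, 13]; [227, 13, 4]]·[α, β, γ]ᵀ = [-66520, -6152, -689]ᵀ.
Inverting the 3×3 Gram matrix, [α, β, γ]ᵀ = [-82711/27786, -37249/27786, 4795/4631]ᵀ.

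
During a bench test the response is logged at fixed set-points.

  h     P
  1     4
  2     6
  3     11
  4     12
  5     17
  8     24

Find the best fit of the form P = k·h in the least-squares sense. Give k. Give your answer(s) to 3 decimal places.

k = 3.143

Entries of AᵀA: Σh·h = 119.
And Σh·P = 374.
Hence k = 374 / 119 ≈ 3.14286.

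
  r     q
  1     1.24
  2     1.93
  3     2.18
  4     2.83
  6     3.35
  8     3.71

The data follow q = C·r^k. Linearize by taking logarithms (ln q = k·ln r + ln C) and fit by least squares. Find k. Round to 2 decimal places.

k = 0.53

Linearized form: ln q = k·ln r + ln C. From the 6 transformed points,
Σln r = 7.0493, Σ(ln r)² = 11.1437, Σln q = 5.2122, Σln r·ln q = 7.6464.
Equations: 11.1437·k + 7.0493·ln C = 7.6464;  7.0493·k + 6·ln C = 5.2122.
Δ = 11.1437·6 − (7.0493)² = 17.1702; k = (7.6464·6 − 7.0493·5.2122)/17.1702 = 0.53211, ln C = (11.1437·5.2122 − 7.0493·7.6464)/17.1702 = 0.24354.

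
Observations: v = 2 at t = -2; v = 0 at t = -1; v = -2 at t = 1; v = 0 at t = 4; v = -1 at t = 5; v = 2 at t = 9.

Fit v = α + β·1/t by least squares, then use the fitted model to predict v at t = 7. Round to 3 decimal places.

Normal-equation sums: Σ1 = 6, Σ1/t = 11/180, Σ1/t·1/t = 76621/32400.
And Σv = 1, Σ1/t·v = -134/45.
Eliminating β: (76621/32400)·(row 1) − (11/180)·(row 2) gives (91921/6480)·α = (76621/32400)·1 − (11/180)·(-134/45) = 82517/32400, so α = 82517/459605.
Then β = ((-134/45) − (11/180)·(82517/459605))/(76621/32400) = -116172/91921.
At t = 7: v̂ = (82517/459605)·(1) + (-116172/91921)·(1/7) = -463/459605.

v̂ = -0.001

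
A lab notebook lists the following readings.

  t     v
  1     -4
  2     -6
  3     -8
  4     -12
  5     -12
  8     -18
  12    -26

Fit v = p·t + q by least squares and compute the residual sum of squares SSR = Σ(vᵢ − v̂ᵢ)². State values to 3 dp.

SSR = 3.383

Sums needed: Σt·t = 263, Σt = 35, Σ1 = 7.
And Σt·v = -604, Σv = -86.
So XᵀX·[p, q]ᵀ = Xᵀv: [[263, 35]; [35, 7]]·[p, q]ᵀ = [-604, -86]ᵀ.
det = 263·7 − 35² = 616.
p = ((-604)·7 − 35·(-86))/616 = -87/44; q = (263·(-86) − 35·(-604))/616 = -739/308.
Residuals: 29/77, 109/308, 51/154, -521/308, 2/7, 67/308, 39/308; SSR = 521/154.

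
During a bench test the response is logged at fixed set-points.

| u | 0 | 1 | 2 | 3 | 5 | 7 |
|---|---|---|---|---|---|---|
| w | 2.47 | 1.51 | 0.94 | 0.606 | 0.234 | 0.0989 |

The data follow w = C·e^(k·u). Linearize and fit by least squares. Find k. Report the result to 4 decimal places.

Linearized form: ln w = k·u + ln C. From the 6 transformed points,
XᵀX = [[88.0000, 18.0000]; [18.0000, 6]], rhs = [-24.6720, -3.0125]ᵀ  (here Σu = 18.0000, Σ(u)² = 88.0000, Σln w = -3.0125, Σu·ln w = -24.6720).
Δ = 88.0000·6 − (18.0000)² = 204.0000; k = (-24.6720·6 − 18.0000·-3.0125)/204.0000 = -0.45984, ln C = (88.0000·-3.0125 − 18.0000·-24.6720)/204.0000 = 0.87743.

k = -0.4598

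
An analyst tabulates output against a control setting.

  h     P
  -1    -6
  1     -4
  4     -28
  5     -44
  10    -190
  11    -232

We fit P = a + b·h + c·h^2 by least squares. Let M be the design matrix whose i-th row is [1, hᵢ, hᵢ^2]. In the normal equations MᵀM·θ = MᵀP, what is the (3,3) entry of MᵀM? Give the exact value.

25524

Row 3 ↔ basis h^2, column 3 ↔ basis h^2, so (MᵀM)_{3,3} = Σᵢ (h^2)·(h^2) = (1)·(1) + (1)·(1) + (16)·(16) + (25)·(25) + (100)·(100) + (121)·(121) = 25524.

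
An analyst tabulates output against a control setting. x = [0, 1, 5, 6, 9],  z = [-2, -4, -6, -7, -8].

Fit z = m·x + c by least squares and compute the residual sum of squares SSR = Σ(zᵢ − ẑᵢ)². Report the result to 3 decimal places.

SSR = 1.354

The normal equations are: 143·m + 21·c = -148;  21·m + 5·c = -27.
(Σx·x = 143, Σx = 21, Σ1 = 5, Σx·z = -148, Σz = -27.)
det = 143·5 − 21² = 274.
m = ((-148)·5 − 21·(-27))/274 = -173/274; c = (143·(-27) − 21·(-148))/274 = -753/274.
Residuals: 205/274, -85/137, -13/137, -127/274, 59/137; SSR = 371/274.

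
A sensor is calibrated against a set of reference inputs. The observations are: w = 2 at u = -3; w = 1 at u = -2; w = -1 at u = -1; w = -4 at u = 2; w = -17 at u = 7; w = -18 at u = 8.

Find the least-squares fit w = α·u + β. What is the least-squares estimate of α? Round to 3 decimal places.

Normal-equation sums: Σu·u = 131, Σu = 11, Σ1 = 6.
Moment sums: Σu·w = -278, Σw = -37.
Normal equations: [[131, 11]; [11, 6]]·[α, β]ᵀ = [-278, -37]ᵀ.
Determinant 131·6 − 11² = 665.
α = ((-278)·6 − 11·(-37))/665 = -1261/665; β = (131·(-37) − 11·(-278))/665 = -1789/665.

α = -1.896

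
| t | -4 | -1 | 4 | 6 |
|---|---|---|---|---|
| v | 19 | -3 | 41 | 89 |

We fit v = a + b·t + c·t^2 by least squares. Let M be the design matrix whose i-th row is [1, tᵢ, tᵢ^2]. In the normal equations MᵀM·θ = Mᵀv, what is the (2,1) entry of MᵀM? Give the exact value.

5

Row 2 ↔ basis t, column 1 ↔ basis 1, so (MᵀM)_{2,1} = Σᵢ t = (-4)·(1) + (-1)·(1) + (4)·(1) + (6)·(1) = 5.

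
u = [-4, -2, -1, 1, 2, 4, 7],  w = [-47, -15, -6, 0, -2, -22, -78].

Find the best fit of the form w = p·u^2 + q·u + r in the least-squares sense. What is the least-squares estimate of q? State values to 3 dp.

Sums needed: Σu^2·u^2 = 2947, Σu^2·u = 343, Σu^2 = 91, Σu·u = 91, Σu = 7, Σ1 = 7.
Right-hand side: Σu^2·w = -5000, Σu·w = -414, Σw = -170.
Normal equations: [[2947, 343, 91]; [343, 91, 7]; [91, 7, 7]]·[p, q, r]ᵀ = [-5000, -414, -170]ᵀ.
Solving the 3×3 system (Gaussian elimination) gives p = -49/24, q = 541/168, r = -27/28.

q = 3.220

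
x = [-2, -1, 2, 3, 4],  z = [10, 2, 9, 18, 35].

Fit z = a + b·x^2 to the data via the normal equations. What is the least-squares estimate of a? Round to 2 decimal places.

Normal-equation sums: Σ1 = 5, Σx^2 = 34, Σx^2·x^2 = 370.
Right-hand side: Σz = 74, Σx^2·z = 800.
Determinant 5·370 − 34² = 694.
a = (74·370 − 34·800)/694 = 90/347; b = (5·800 − 34·74)/694 = 742/347.

a = 0.26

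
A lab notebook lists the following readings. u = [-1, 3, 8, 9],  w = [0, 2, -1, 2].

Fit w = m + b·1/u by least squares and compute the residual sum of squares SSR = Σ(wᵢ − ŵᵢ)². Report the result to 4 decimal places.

SSR = 5.6691

With design matrix M, MᵀM = [[4, -31/72]; [-31/72, 5905/5184]] and Mᵀw = [3, 55/72]ᵀ.
Δ = 4·(5905/5184) − (-31/72)² = 7553/1728.
m = (3·(5905/5184) − (-31/72)·(55/72))/(7553/1728) = 19420/22659; b = (4·(55/72) − (-31/72)·3)/(7553/1728) = 7512/7553.
Residuals: 3116/22659, 18386/22659, -44896/22659, 1114/1079; SSR = 128456/22659.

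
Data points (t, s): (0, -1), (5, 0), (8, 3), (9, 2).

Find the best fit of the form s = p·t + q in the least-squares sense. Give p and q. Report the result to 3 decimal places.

The normal equations are: 170·p + 22·q = 42;  22·p + 4·q = 4.
det = 170·4 − 22² = 196.
p = (42·4 − 22·4)/196 = 20/49; q = (170·4 − 22·42)/196 = -61/49.

p = 0.408, q = -1.245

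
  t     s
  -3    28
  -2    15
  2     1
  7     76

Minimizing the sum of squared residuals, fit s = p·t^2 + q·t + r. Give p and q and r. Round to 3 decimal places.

p = 2.039, q = -3.385, r = -0.266

Setting ∂/∂p … = 0 gives: 2514·p + 316·q + 66·r = 4040;  316·p + 66·q + 4·r = 420;  66·p + 4·q + 4·r = 120.
(Σt^2·t^2 = 2514, Σt^2·t = 316, Σt^2 = 66, Σt·t = 66, Σt = 4, Σ1 = 4, Σt^2·s = 4040, Σt·s = 420, Σs = 120.)
Inverting the 3×3 Gram matrix, [p, q, r]ᵀ = [5272/2585, -1750/517, -688/2585]ᵀ.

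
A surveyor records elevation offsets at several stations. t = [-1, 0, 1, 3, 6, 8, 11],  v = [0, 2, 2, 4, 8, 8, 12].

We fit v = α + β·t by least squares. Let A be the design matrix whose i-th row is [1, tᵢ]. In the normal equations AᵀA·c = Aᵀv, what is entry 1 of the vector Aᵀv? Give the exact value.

Entry 1 ↔ basis 1, so (Aᵀv)_{1} = Σᵢ vᵢ = (1)·(0) + (1)·(2) + (1)·(2) + (1)·(4) + (1)·(8) + (1)·(8) + (1)·(12) = 36.

36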